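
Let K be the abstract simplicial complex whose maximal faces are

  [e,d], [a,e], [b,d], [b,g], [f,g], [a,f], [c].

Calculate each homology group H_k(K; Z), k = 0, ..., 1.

H_0 ≅ Z^2,  H_1 ≅ Z.

Order the vertices as a < b < c < d < e < f < g. Listing each simplex with vertices in this order, K has dimension 1 with simplices:

  0-simplices (7): a, b, c, d, e, f, g
  1-simplices (6): ae, af, bd, bg, de, fg

Hence C_0 ≅ Z^7, C_1 ≅ Z^6.

∂_1: C_1 → C_0 is given by ∂[p,q] = [q] − [p]. For instance
  ∂de = e − d.
The 7×6 boundary matrix has rank 5 and Smith normal form diag(1,1,1,1,1).

Now H_k = ker ∂_k / im ∂_{k+1}, so:

  H_0: rank C_0 − rank ∂_1 = 7 − 5 = 2, and the invariant factors of ∂_1 are all 1, so H_0 = Z^2.
  H_1: rank ker ∂_1 − rank ∂_2 = (6 − 5) − 0 = 1, and there is no ∂_2, so H_1 = Z.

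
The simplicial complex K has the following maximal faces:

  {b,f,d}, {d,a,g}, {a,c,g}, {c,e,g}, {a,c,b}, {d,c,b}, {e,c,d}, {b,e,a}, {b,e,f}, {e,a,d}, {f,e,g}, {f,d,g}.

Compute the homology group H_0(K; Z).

H_0 ≅ Z.

K has 7 vertices, 18 edges, 12 triangles.
rank ∂_0 = 0, rank ∂_1 = 6 ⇒ b_0 = 7 − 0 − 6 = 1; all invariant factors of ∂_1 are 1 so no torsion. So H_0 ≅ Z.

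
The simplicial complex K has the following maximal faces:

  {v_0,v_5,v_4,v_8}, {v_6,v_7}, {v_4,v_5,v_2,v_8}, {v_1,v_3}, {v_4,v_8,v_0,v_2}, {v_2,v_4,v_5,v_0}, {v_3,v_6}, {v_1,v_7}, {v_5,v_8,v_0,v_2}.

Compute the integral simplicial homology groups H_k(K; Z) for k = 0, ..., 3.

We work with the vertex ordering v_0 < v_1 < v_2 < v_3 < v_4 < v_5 < v_6 < v_7 < v_8. The simplices of K, each written with vertices in increasing order, are:

  0-simplices (9): [v_0], [v_1], [v_2], [v_3], [v_4], [v_5], [v_6], [v_7], [v_8]
  1-simplices (14): [v_0,v_2], [v_0,v_4], [v_0,v_5], [v_0,v_8], [v_1,v_3], [v_1,v_7], [v_2,v_4], [v_2,v_5], [v_2,v_8], [v_3,v_6], [v_4,v_5], [v_4,v_8], [v_5,v_8], [v_6,v_7]
  2-simplices (10): [v_0,v_2,v_4], [v_0,v_2,v_5], [v_0,v_2,v_8], [v_0,v_4,v_5], [v_0,v_4,v_8], [v_0,v_5,v_8], [v_2,v_4,v_5], [v_2,v_4,v_8], [v_2,v_5,v_8], [v_4,v_5,v_8]
  3-simplices (5): [v_0,v_2,v_4,v_5], [v_0,v_2,v_4,v_8], [v_0,v_2,v_5,v_8], [v_0,v_4,v_5,v_8], [v_2,v_4,v_5,v_8]

Hence C_0 ≅ Z^9, C_1 ≅ Z^14, C_2 ≅ Z^10, C_3 ≅ Z^5.

Boundary ∂_1: C_1 → C_0 maps an edge to its endpoints' difference, ∂[p,q] = q − p.
The 9×14 boundary matrix has rank 7 and Smith normal form diag(1,1,1,1,1,1,1).

∂_2: C_2 → C_1 acts by ∂[p,q,r] = [q,r] − [p,r] + [p,q]. For instance
  ∂[v_0,v_2,v_5] = [v_2,v_5] − [v_0,v_5] + [v_0,v_2],
  ∂[v_0,v_4,v_8] = [v_4,v_8] − [v_0,v_8] + [v_0,v_4].
The 14×10 boundary matrix has rank 6 and Smith normal form diag(1,1,1,1,1,1).

The boundary map ∂_3: C_3 → C_2 sends each 3-simplex σ to the alternating sum Σ_i (−1)^i (σ with its i-th vertex removed). For instance
  ∂[v_0,v_2,v_4,v_5] = [v_2,v_4,v_5] − [v_0,v_4,v_5] + [v_0,v_2,v_5] − [v_0,v_2,v_4],
  ∂[v_2,v_4,v_5,v_8] = [v_4,v_5,v_8] − [v_2,v_5,v_8] + [v_2,v_4,v_8] − [v_2,v_4,v_5].
The resulting 10×5 matrix has rank 4, and its Smith normal form has invariant factors (1,1,1,1).

Computing H_k = (kernel of ∂_k) / (image of ∂_{k+1}):

  H_0: rank C_0 − rank ∂_1 = 9 − 7 = 2, and the invariant factors of ∂_1 are all 1, so H_0 ≅ Z^2.
  H_1: rank ker ∂_1 − rank ∂_2 = (14 − 7) − 6 = 1, and the invariant factors of ∂_2 are all 1, so H_1 ≅ Z.
  H_2: rank ker ∂_2 − rank ∂_3 = (10 − 6) − 4 = 0, and the invariant factors of ∂_3 are all 1, so H_2 ≅ 0.
  H_3: rank ker ∂_3 − rank ∂_4 = (5 − 4) − 0 = 1, and there is no ∂_4, so H_3 ≅ Z.

H_0 = Z^2,  H_1 = Z,  H_2 = 0,  H_3 = Z.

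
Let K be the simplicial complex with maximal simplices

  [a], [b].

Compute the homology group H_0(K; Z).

H_0 ≅ Z^2.

We work with the vertex ordering a < b. The simplices of K, each written with vertices in increasing order, are:

  0-simplices (2): a, b

giving chain groups C_0 ≅ Z^2.

Now H_k = ker ∂_k / im ∂_{k+1}, so:

  H_0: rank C_0 − rank ∂_1 = 2 − 0 = 2, and there is no ∂_1, so H_0 = Z^2.

(K is a triangulation of a set of 2 points.)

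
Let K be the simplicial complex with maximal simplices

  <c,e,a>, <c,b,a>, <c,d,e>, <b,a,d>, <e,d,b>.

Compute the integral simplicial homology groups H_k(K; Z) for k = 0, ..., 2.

H_0 = Z,  H_1 = Z,  H_2 = 0.

Fix the vertex order a < b < c < d < e and write every simplex with vertices in increasing order. Then dim K = 2 and the simplices of K are:

  0-simplices (5): a, b, c, d, e
  1-simplices (10): ab, ac, ad, ae, bc, bd, be, cd, ce, de
  2-simplices (5): abc, abd, ace, bde, cde

giving chain groups C_0 ≅ Z^5, C_1 ≅ Z^10, C_2 ≅ Z^5.

Boundary ∂_1: C_1 → C_0 maps an edge to its endpoints' difference, ∂[p,q] = q − p. For instance
  ∂cd = d − c.
The resulting 5×10 matrix has rank 4, and its Smith normal form has invariant factors (1,1,1,1).

∂_2: C_2 → C_1 acts by ∂[p,q,r] = [q,r] − [p,r] + [p,q]. For instance
  ∂abd = bd − ad + ab,
  ∂abc = bc − ac + ab.
This gives a 10×5 integer matrix of rank 5; reducing to Smith normal form yields diagonal entries (1,1,1,1,1).

Computing H_k = (kernel of ∂_k) / (image of ∂_{k+1}):

  H_0: rank C_0 − rank ∂_1 = 5 − 4 = 1, and the invariant factors of ∂_1 are all 1, so H_0 = Z.
  H_1: rank ker ∂_1 − rank ∂_2 = (10 − 4) − 5 = 1, and the invariant factors of ∂_2 are all 1, so H_1 = Z.
  H_2: rank ker ∂_2 − rank ∂_3 = (5 − 5) − 0 = 0, and there is no ∂_3, so H_2 = 0.

As a check, the Euler characteristic is 5 − 10 + 5 = 0, which agrees with 1 − 1 + 0 = 0.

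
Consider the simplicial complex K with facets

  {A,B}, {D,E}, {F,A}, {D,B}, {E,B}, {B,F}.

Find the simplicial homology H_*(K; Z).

K has 5 vertices, 6 edges.
rank ∂_0 = 0, rank ∂_1 = 4 ⇒ b_0 = 5 − 0 − 4 = 1; all invariant factors of ∂_1 are 1 so no torsion. So H_0 ≅ Z.
rank ∂_1 = 4, rank ∂_2 = 0 ⇒ b_1 = 6 − 4 − 0 = 2. So H_1 ≅ Z^2.

H_0 ≅ Z,  H_1 ≅ Z^2.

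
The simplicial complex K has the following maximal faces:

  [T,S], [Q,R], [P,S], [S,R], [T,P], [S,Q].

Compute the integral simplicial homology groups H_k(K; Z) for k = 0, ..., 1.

K has 5 vertices, 6 edges.
rank ∂_0 = 0, rank ∂_1 = 4 ⇒ b_0 = 5 − 0 − 4 = 1; all invariant factors of ∂_1 are 1 so no torsion. So H_0 ≅ Z.
rank ∂_1 = 4, rank ∂_2 = 0 ⇒ b_1 = 6 − 4 − 0 = 2. So H_1 ≅ Z^2.

H_0 ≅ Z,  H_1 ≅ Z^2.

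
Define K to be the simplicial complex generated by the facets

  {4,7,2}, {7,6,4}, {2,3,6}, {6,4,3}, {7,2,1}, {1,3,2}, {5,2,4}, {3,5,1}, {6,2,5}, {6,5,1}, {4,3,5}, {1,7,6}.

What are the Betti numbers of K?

We work with the vertex ordering 1 < 2 < 3 < 4 < 5 < 6 < 7. The simplices of K, each written with vertices in increasing order, are:

  0-simplices (7): [1], [2], [3], [4], [5], [6], [7]
  1-simplices (18): [1,2], [1,3], [1,5], [1,6], [1,7], [2,3], [2,4], [2,5], [2,6], [2,7], [3,4], [3,5], [3,6], [4,5], [4,6], [4,7], [5,6], [6,7]
  2-simplices (12): [1,2,3], [1,2,7], [1,3,5], [1,5,6], [1,6,7], [2,3,6], [2,4,5], [2,4,7], [2,5,6], [3,4,5], [3,4,6], [4,6,7]

giving chain groups C_0 ≅ Z^7, C_1 ≅ Z^18, C_2 ≅ Z^12.

Boundary ∂_1: C_1 → C_0 maps an edge to its endpoints' difference, ∂[p,q] = q − p.
As a 7×18 matrix over Z this has rank 6, with invariant factors (1,1,1,1,1,1).

∂_2: C_2 → C_1 acts by ∂[p,q,r] = [q,r] − [p,r] + [p,q]. For instance
  ∂[2,5,6] = [5,6] − [2,6] + [2,5],
  ∂[3,4,5] = [4,5] − [3,5] + [3,4].
This gives a 18×12 integer matrix of rank 12; reducing to Smith normal form yields diagonal entries (1,1,1,1,1,1,1,1,1,1,1,2).

Reading off H_k = ker ∂_k / im ∂_{k+1}:

  H_0: rank C_0 − rank ∂_1 = 7 − 6 = 1, and the invariant factors of ∂_1 are all 1, so H_0 ≅ Z.
  H_1: rank ker ∂_1 − rank ∂_2 = (18 − 6) − 12 = 0, and ∂_2 has invariant factor 2 > 1, so H_1 ≅ Z/2Z.
  H_2: rank ker ∂_2 − rank ∂_3 = (12 − 12) − 0 = 0, and there is no ∂_3, so H_2 ≅ 0.

(K is a triangulation of the real projective plane RP^2.)

Hence the Betti numbers are b_0 = 1, b_1 = 0, b_2 = 0.

b_0 = 1, b_1 = 0, b_2 = 0.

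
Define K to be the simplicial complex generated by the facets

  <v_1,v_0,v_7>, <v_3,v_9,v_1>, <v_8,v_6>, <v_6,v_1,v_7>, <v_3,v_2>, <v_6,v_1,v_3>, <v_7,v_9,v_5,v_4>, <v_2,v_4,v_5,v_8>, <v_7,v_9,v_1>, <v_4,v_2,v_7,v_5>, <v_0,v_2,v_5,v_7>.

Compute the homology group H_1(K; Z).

H_1 ≅ Z^2.

K has 10 vertices, 25 edges, 18 triangles, 4 3-simplices.
rank ∂_1 = 9, rank ∂_2 = 14 ⇒ b_1 = 25 − 9 − 14 = 2; all invariant factors of ∂_2 are 1 so no torsion. So H_1 = Z^2.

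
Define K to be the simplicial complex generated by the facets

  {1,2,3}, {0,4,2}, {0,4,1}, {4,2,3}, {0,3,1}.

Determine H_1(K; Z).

H_1 ≅ Z.

Order the vertices as 0 < 1 < 2 < 3 < 4. Listing each simplex with vertices in this order, K has dimension 2 with simplices:

  0-simplices (5): [0], [1], [2], [3], [4]
  1-simplices (10): [0,1], [0,2], [0,3], [0,4], [1,2], [1,3], [1,4], [2,3], [2,4], [3,4]
  2-simplices (5): [0,1,3], [0,1,4], [0,2,4], [1,2,3], [2,3,4]

giving chain groups C_0 ≅ Z^5, C_1 ≅ Z^10, C_2 ≅ Z^5.

The boundary map ∂_1: C_1 → C_0 is given by ∂[p,q] = [q] − [p]. For instance
  ∂[1,4] = [4] − [1].
The resulting 5×10 matrix has rank 4, and its Smith normal form has invariant factors (1,1,1,1).

The boundary map ∂_2: C_2 → C_1 sends each 2-simplex [p,q,r] to [q,r] − [p,r] + [p,q]. For instance
  ∂[1,2,3] = [2,3] − [1,3] + [1,2],
  ∂[2,3,4] = [3,4] − [2,4] + [2,3].
As a 10×5 matrix over Z this has rank 5, with invariant factors (1,1,1,1,1).

Reading off H_k = ker ∂_k / im ∂_{k+1}:

  H_1: rank ker ∂_1 − rank ∂_2 = (10 − 4) − 5 = 1, and the invariant factors of ∂_2 are all 1, so H_1 = Z.

(K is a triangulation of the Möbius band.)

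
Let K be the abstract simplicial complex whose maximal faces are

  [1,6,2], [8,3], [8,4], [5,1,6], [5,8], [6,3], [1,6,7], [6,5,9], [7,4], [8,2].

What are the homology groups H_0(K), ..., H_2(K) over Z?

H_0 ≅ Z,  H_1 ≅ Z^3,  H_2 = 0.

Take the total order 1 < 2 < 3 < 4 < 5 < 6 < 7 < 8 < 9 on the vertex set. Then K (dimension 2) consists of the simplices:

  0-simplices (9): [1], [2], [3], [4], [5], [6], [7], [8], [9]
  1-simplices (15): [1,2], [1,5], [1,6], [1,7], [2,6], [2,8], [3,6], [3,8], [4,7], [4,8], [5,6], [5,8], [5,9], [6,7], [6,9]
  2-simplices (4): [1,2,6], [1,5,6], [1,6,7], [5,6,9]

giving chain groups C_0 ≅ Z^9, C_1 ≅ Z^15, C_2 ≅ Z^4.

∂_1: C_1 → C_0 is given by ∂[p,q] = [q] − [p]. For instance
  ∂[4,8] = [8] − [4].
As a 9×15 matrix over Z this has rank 8, with invariant factors (1,1,1,1,1,1,1,1).

Boundary ∂_2: C_2 → C_1 maps a triangle to the signed sum of its edges. For instance
  ∂[5,6,9] = [6,9] − [5,9] + [5,6],
  ∂[1,6,7] = [6,7] − [1,7] + [1,6].
The resulting 15×4 matrix has rank 4, and its Smith normal form has invariant factors (1,1,1,1).

Reading off H_k = ker ∂_k / im ∂_{k+1}:

  H_0: rank C_0 − rank ∂_1 = 9 − 8 = 1, and the invariant factors of ∂_1 are all 1, so H_0 = Z.
  H_1: rank ker ∂_1 − rank ∂_2 = (15 − 8) − 4 = 3, and the invariant factors of ∂_2 are all 1, so H_1 = Z^3.
  H_2: rank ker ∂_2 − rank ∂_3 = (4 − 4) − 0 = 0, and there is no ∂_3, so H_2 = 0.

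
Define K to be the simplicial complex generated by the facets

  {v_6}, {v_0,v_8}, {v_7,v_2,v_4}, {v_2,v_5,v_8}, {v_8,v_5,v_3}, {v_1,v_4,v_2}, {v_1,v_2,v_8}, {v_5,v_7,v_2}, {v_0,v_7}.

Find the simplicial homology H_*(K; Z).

H_0 = Z^2,  H_1 = Z,  H_2 = 0.

We work with the vertex ordering v_0 < v_1 < v_2 < v_3 < v_4 < v_5 < v_6 < v_7 < v_8. The simplices of K, each written with vertices in increasing order, are:

  0-simplices (9): [v_0], [v_1], [v_2], [v_3], [v_4], [v_5], [v_6], [v_7], [v_8]
  1-simplices (14): [v_0,v_7], [v_0,v_8], [v_1,v_2], [v_1,v_4], [v_1,v_8], [v_2,v_4], [v_2,v_5], [v_2,v_7], [v_2,v_8], [v_3,v_5], [v_3,v_8], [v_4,v_7], [v_5,v_7], [v_5,v_8]
  2-simplices (6): [v_1,v_2,v_4], [v_1,v_2,v_8], [v_2,v_4,v_7], [v_2,v_5,v_7], [v_2,v_5,v_8], [v_3,v_5,v_8]

Hence C_0 ≅ Z^9, C_1 ≅ Z^14, C_2 ≅ Z^6.

∂_1: C_1 → C_0 maps an edge to its endpoints' difference, ∂[p,q] = q − p. For instance
  ∂[v_3,v_5] = [v_5] − [v_3].
This gives a 9×14 integer matrix of rank 7; reducing to Smith normal form yields diagonal entries (1,1,1,1,1,1,1).

The boundary map ∂_2: C_2 → C_1 maps a triangle to the signed sum of its edges. For instance
  ∂[v_3,v_5,v_8] = [v_5,v_8] − [v_3,v_8] + [v_3,v_5],
  ∂[v_1,v_2,v_4] = [v_2,v_4] − [v_1,v_4] + [v_1,v_2].
This gives a 14×6 integer matrix of rank 6; reducing to Smith normal form yields diagonal entries (1,1,1,1,1,1).

Reading off H_k = ker ∂_k / im ∂_{k+1}:

  H_0: rank C_0 − rank ∂_1 = 9 − 7 = 2, and the invariant factors of ∂_1 are all 1, so H_0 ≅ Z^2.
  H_1: rank ker ∂_1 − rank ∂_2 = (14 − 7) − 6 = 1, and the invariant factors of ∂_2 are all 1, so H_1 ≅ Z.
  H_2: rank ker ∂_2 − rank ∂_3 = (6 − 6) − 0 = 0, and there is no ∂_3, so H_2 ≅ 0.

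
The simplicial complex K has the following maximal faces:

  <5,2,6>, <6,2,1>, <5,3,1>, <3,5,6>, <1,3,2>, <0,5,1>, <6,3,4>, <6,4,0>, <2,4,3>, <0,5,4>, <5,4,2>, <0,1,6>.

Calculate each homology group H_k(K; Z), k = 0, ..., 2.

H_0 = Z,  H_1 = Z_2,  H_2 = 0.

Order the vertices as 0 < 1 < 2 < 3 < 4 < 5 < 6. Listing each simplex with vertices in this order, K has dimension 2 with simplices:

  0-simplices (7): [0], [1], [2], [3], [4], [5], [6]
  1-simplices (18): [0,1], [0,4], [0,5], [0,6], [1,2], [1,3], [1,5], [1,6], [2,3], [2,4], [2,5], [2,6], [3,4], [3,5], [3,6], [4,5], [4,6], [5,6]
  2-simplices (12): [0,1,5], [0,1,6], [0,4,5], [0,4,6], [1,2,3], [1,2,6], [1,3,5], [2,3,4], [2,4,5], [2,5,6], [3,4,6], [3,5,6]

Hence C_0 ≅ Z^7, C_1 ≅ Z^18, C_2 ≅ Z^12.

∂_1: C_1 → C_0 maps an edge to its endpoints' difference, ∂[p,q] = q − p.
The 7×18 boundary matrix has rank 6 and Smith normal form diag(1,1,1,1,1,1).

Boundary ∂_2: C_2 → C_1 acts by ∂[p,q,r] = [q,r] − [p,r] + [p,q]. For instance
  ∂[1,3,5] = [3,5] − [1,5] + [1,3],
  ∂[3,4,6] = [4,6] − [3,6] + [3,4].
As a 18×12 matrix over Z this has rank 12, with invariant factors (1,1,1,1,1,1,1,1,1,1,1,2).

From H_k ≅ ker(∂_k) / im(∂_{k+1}) we obtain:

  H_0: rank C_0 − rank ∂_1 = 7 − 6 = 1, and the invariant factors of ∂_1 are all 1, so H_0 ≅ Z.
  H_1: rank ker ∂_1 − rank ∂_2 = (18 − 6) − 12 = 0, and ∂_2 has invariant factor 2 > 1, so H_1 ≅ Z_2.
  H_2: rank ker ∂_2 − rank ∂_3 = (12 − 12) − 0 = 0, and there is no ∂_3, so H_2 ≅ 0.

(K is a triangulation of the real projective plane RP^2.)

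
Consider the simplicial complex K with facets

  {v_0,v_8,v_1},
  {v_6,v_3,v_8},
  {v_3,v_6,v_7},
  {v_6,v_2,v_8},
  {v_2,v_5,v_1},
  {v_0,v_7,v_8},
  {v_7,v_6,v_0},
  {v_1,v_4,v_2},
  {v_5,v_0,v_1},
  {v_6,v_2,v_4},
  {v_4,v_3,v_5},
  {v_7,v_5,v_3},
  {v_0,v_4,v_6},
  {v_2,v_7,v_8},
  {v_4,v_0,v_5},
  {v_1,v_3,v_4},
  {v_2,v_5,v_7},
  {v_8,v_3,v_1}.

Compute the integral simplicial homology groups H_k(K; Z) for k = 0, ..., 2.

H_0 = Z,  H_1 = Z ⊕ Z/2,  H_2 = 0.

K has 9 vertices, 27 edges, 18 triangles.
rank ∂_0 = 0, rank ∂_1 = 8 ⇒ b_0 = 9 − 0 − 8 = 1; all invariant factors of ∂_1 are 1 so no torsion. So H_0 = Z.
rank ∂_1 = 8, rank ∂_2 = 18 ⇒ b_1 = 27 − 8 − 18 = 1; ∂_2 has invariant factor(s) [2] giving torsion. So H_1 = Z ⊕ Z/2.
rank ∂_2 = 18, rank ∂_3 = 0 ⇒ b_2 = 18 − 18 − 0 = 0. So H_2 = 0.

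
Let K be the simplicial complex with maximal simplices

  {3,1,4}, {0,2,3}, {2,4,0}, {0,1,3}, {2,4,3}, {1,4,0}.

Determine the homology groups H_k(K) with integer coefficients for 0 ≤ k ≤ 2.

H_0 ≅ Z,  H_1 = 0,  H_2 ≅ Z.

Take the total order 0 < 1 < 2 < 3 < 4 on the vertex set. Then K (dimension 2) consists of the simplices:

  0-simplices (5): [0], [1], [2], [3], [4]
  1-simplices (9): [0,1], [0,2], [0,3], [0,4], [1,3], [1,4], [2,3], [2,4], [3,4]
  2-simplices (6): [0,1,3], [0,1,4], [0,2,3], [0,2,4], [1,3,4], [2,3,4]

giving chain groups C_0 ≅ Z^5, C_1 ≅ Z^9, C_2 ≅ Z^6.

The boundary map ∂_1: C_1 → C_0 maps an edge to its endpoints' difference, ∂[p,q] = q − p. For instance
  ∂[1,3] = [3] − [1].
The resulting 5×9 matrix has rank 4, and its Smith normal form has invariant factors (1,1,1,1).

Boundary ∂_2: C_2 → C_1 sends each 2-simplex [p,q,r] to [q,r] − [p,r] + [p,q]. For instance
  ∂[0,2,4] = [2,4] − [0,4] + [0,2],
  ∂[0,2,3] = [2,3] − [0,3] + [0,2].
The resulting 9×6 matrix has rank 5, and its Smith normal form has invariant factors (1,1,1,1,1).

Reading off H_k = ker ∂_k / im ∂_{k+1}:

  H_0: rank C_0 − rank ∂_1 = 5 − 4 = 1, and the invariant factors of ∂_1 are all 1, so H_0 ≅ Z.
  H_1: rank ker ∂_1 − rank ∂_2 = (9 − 4) − 5 = 0, and the invariant factors of ∂_2 are all 1, so H_1 ≅ 0.
  H_2: rank ker ∂_2 − rank ∂_3 = (6 − 5) − 0 = 1, and there is no ∂_3, so H_2 ≅ Z.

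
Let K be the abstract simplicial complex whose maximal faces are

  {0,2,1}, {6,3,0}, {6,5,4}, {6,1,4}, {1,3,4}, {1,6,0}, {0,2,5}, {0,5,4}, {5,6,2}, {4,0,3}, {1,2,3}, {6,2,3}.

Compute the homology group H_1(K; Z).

H_1 = Z/2Z.

Fix the vertex order 0 < 1 < 2 < 3 < 4 < 5 < 6 and write every simplex with vertices in increasing order. Then dim K = 2 and the simplices of K are:

  0-simplices (7): [0], [1], [2], [3], [4], [5], [6]
  1-simplices (18): [0,1], [0,2], [0,3], [0,4], [0,5], [0,6], [1,2], [1,3], [1,4], [1,6], [2,3], [2,5], [2,6], [3,4], [3,6], [4,5], [4,6], [5,6]
  2-simplices (12): [0,1,2], [0,1,6], [0,2,5], [0,3,4], [0,3,6], [0,4,5], [1,2,3], [1,3,4], [1,4,6], [2,3,6], [2,5,6], [4,5,6]

so the chain groups are C_0 ≅ Z^7, C_1 ≅ Z^18, C_2 ≅ Z^12.

The boundary map ∂_1: C_1 → C_0 maps an edge to its endpoints' difference, ∂[p,q] = q − p.
As a 7×18 matrix over Z this has rank 6, with invariant factors (1,1,1,1,1,1).

Boundary ∂_2: C_2 → C_1 sends each 2-simplex [p,q,r] to [q,r] − [p,r] + [p,q]. For instance
  ∂[2,3,6] = [3,6] − [2,6] + [2,3],
  ∂[0,3,6] = [3,6] − [0,6] + [0,3].
The resulting 18×12 matrix has rank 12, and its Smith normal form has invariant factors (1,1,1,1,1,1,1,1,1,1,1,2).

From H_k ≅ ker(∂_k) / im(∂_{k+1}) we obtain:

  H_1: rank ker ∂_1 − rank ∂_2 = (18 − 6) − 12 = 0, and ∂_2 has invariant factor 2 > 1, so H_1 = Z/2Z.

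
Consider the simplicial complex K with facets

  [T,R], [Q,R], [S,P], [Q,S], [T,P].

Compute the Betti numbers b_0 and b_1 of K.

Fix the vertex order P < Q < R < S < T and write every simplex with vertices in increasing order. Then dim K = 1 and the simplices of K are:

  0-simplices (5): P, Q, R, S, T
  1-simplices (5): PS, PT, QR, QS, RT

giving chain groups C_0 ≅ Z^5, C_1 ≅ Z^5.

Boundary ∂_1: C_1 → C_0 sends each edge [p,q] (with p < q) to q − p.
This gives a 5×5 integer matrix of rank 4; reducing to Smith normal form yields diagonal entries (1,1,1,1).

Reading off H_k = ker ∂_k / im ∂_{k+1}:

  H_0: rank C_0 − rank ∂_1 = 5 − 4 = 1, and the invariant factors of ∂_1 are all 1, so H_0 ≅ Z.
  H_1: rank ker ∂_1 − rank ∂_2 = (5 − 4) − 0 = 1, and there is no ∂_2, so H_1 ≅ Z.

As a check, the Euler characteristic is 5 − 5 = 0, which agrees with 1 − 1 = 0.

Hence the Betti numbers are b_0 = 1, b_1 = 1.

b_0 = 1, b_1 = 1.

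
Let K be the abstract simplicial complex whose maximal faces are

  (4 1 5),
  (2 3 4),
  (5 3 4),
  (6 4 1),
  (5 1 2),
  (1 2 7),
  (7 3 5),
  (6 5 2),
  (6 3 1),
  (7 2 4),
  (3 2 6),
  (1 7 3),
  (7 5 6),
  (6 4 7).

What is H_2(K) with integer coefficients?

H_2 = Z.

Take the total order 1 < 2 < 3 < 4 < 5 < 6 < 7 on the vertex set. Then K (dimension 2) consists of the simplices:

  0-simplices (7): [1], [2], [3], [4], [5], [6], [7]
  1-simplices (21): [1,2], [1,3], [1,4], [1,5], [1,6], [1,7], [2,3], [2,4], [2,5], [2,6], [2,7], [3,4], [3,5], [3,6], [3,7], [4,5], [4,6], [4,7], [5,6], [5,7], [6,7]
  2-simplices (14): [1,2,5], [1,2,7], [1,3,6], [1,3,7], [1,4,5], [1,4,6], [2,3,4], [2,3,6], [2,4,7], [2,5,6], [3,4,5], [3,5,7], [4,6,7], [5,6,7]

so the chain groups are C_0 ≅ Z^7, C_1 ≅ Z^21, C_2 ≅ Z^14.

Boundary ∂_1: C_1 → C_0 maps an edge to its endpoints' difference, ∂[p,q] = q − p.
The resulting 7×21 matrix has rank 6, and its Smith normal form has invariant factors (1,1,1,1,1,1).

Boundary ∂_2: C_2 → C_1 acts by ∂[p,q,r] = [q,r] − [p,r] + [p,q]. For instance
  ∂[2,4,7] = [4,7] − [2,7] + [2,4],
  ∂[1,3,7] = [3,7] − [1,7] + [1,3].
The 21×14 boundary matrix has rank 13 and Smith normal form diag(1,1,1,1,1,1,1,1,1,1,1,1,1).

From H_k ≅ ker(∂_k) / im(∂_{k+1}) we obtain:

  H_2: rank ker ∂_2 − rank ∂_3 = (14 − 13) − 0 = 1, and there is no ∂_3, so H_2 = Z.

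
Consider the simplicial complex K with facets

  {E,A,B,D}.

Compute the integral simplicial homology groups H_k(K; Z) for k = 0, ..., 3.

We work with the vertex ordering A < B < D < E. The simplices of K, each written with vertices in increasing order, are:

  0-simplices (4): A, B, D, E
  1-simplices (6): AB, AD, AE, BD, BE, DE
  2-simplices (4): ABD, ABE, ADE, BDE
  3-simplices (1): ABDE

Hence C_0 ≅ Z^4, C_1 ≅ Z^6, C_2 ≅ Z^4, C_3 ≅ Z^1.

Boundary ∂_1: C_1 → C_0 is given by ∂[p,q] = [q] − [p].
The resulting 4×6 matrix has rank 3, and its Smith normal form has invariant factors (1,1,1).

∂_2: C_2 → C_1 sends each 2-simplex [p,q,r] to [q,r] − [p,r] + [p,q]. For instance
  ∂BDE = DE − BE + BD,
  ∂ABD = BD − AD + AB.
As a 6×4 matrix over Z this has rank 3, with invariant factors (1,1,1).

Boundary ∂_3: C_3 → C_2 sends each 3-simplex σ to the alternating sum Σ_i (−1)^i (σ with its i-th vertex removed). For instance
  ∂ABDE = BDE − ADE + ABE − ABD.
The resulting 4×1 matrix has rank 1, and its Smith normal form has invariant factors (1).

Reading off H_k = ker ∂_k / im ∂_{k+1}:

  H_0: rank C_0 − rank ∂_1 = 4 − 3 = 1, and the invariant factors of ∂_1 are all 1, so H_0 ≅ Z.
  H_1: rank ker ∂_1 − rank ∂_2 = (6 − 3) − 3 = 0, and the invariant factors of ∂_2 are all 1, so H_1 ≅ 0.
  H_2: rank ker ∂_2 − rank ∂_3 = (4 − 3) − 1 = 0, and the invariant factors of ∂_3 are all 1, so H_2 ≅ 0.
  H_3: rank ker ∂_3 − rank ∂_4 = (1 − 1) − 0 = 0, and there is no ∂_4, so H_3 ≅ 0.

As a check, the Euler characteristic is 4 − 6 + 4 − 1 = 1, which agrees with 1 − 0 + 0 − 0 = 1.
(K is a triangulation of the 3-simplex.)

H_0 ≅ Z,  H_1 = 0,  H_2 = 0,  H_3 = 0.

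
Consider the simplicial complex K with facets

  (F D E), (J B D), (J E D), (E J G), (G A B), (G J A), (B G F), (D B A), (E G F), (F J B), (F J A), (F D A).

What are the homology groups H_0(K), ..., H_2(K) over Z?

H_0 = Z,  H_1 = Z/2,  H_2 = 0.

Order the vertices as A < B < D < E < F < G < J. Listing each simplex with vertices in this order, K has dimension 2 with simplices:

  0-simplices (7): A, B, D, E, F, G, J
  1-simplices (18): AB, AD, AF, AG, AJ, BD, BF, BG, BJ, DE, DF, DJ, EF, EG, EJ, FG, FJ, GJ
  2-simplices (12): ABD, ABG, ADF, AFJ, AGJ, BDJ, BFG, BFJ, DEF, DEJ, EFG, EGJ

Hence C_0 ≅ Z^7, C_1 ≅ Z^18, C_2 ≅ Z^12.

Boundary ∂_1: C_1 → C_0 maps an edge to its endpoints' difference, ∂[p,q] = q − p. For instance
  ∂FJ = J − F.
As a 7×18 matrix over Z this has rank 6, with invariant factors (1,1,1,1,1,1).

∂_2: C_2 → C_1 acts by ∂[p,q,r] = [q,r] − [p,r] + [p,q]. For instance
  ∂DEF = EF − DF + DE,
  ∂AFJ = FJ − AJ + AF.
As a 18×12 matrix over Z this has rank 12, with invariant factors (1,1,1,1,1,1,1,1,1,1,1,2).

Computing H_k = (kernel of ∂_k) / (image of ∂_{k+1}):

  H_0: rank C_0 − rank ∂_1 = 7 − 6 = 1, and the invariant factors of ∂_1 are all 1, so H_0 ≅ Z.
  H_1: rank ker ∂_1 − rank ∂_2 = (18 − 6) − 12 = 0, and ∂_2 has invariant factor 2 > 1, so H_1 ≅ Z/2.
  H_2: rank ker ∂_2 − rank ∂_3 = (12 − 12) − 0 = 0, and there is no ∂_3, so H_2 ≅ 0.

(K is a triangulation of the real projective plane RP^2.)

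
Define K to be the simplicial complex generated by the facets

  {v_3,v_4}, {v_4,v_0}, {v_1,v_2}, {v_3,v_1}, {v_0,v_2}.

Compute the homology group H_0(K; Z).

H_0 = Z.

Take the total order v_0 < v_1 < v_2 < v_3 < v_4 on the vertex set. Then K (dimension 1) consists of the simplices:

  0-simplices (5): [v_0], [v_1], [v_2], [v_3], [v_4]
  1-simplices (5): [v_0,v_2], [v_0,v_4], [v_1,v_2], [v_1,v_3], [v_3,v_4]

Hence C_0 ≅ Z^5, C_1 ≅ Z^5.

∂_1: C_1 → C_0 maps an edge to its endpoints' difference, ∂[p,q] = q − p.
The 5×5 boundary matrix has rank 4 and Smith normal form diag(1,1,1,1).

Reading off H_k = ker ∂_k / im ∂_{k+1}:

  H_0: rank C_0 − rank ∂_1 = 5 − 4 = 1, and the invariant factors of ∂_1 are all 1, so H_0 ≅ Z.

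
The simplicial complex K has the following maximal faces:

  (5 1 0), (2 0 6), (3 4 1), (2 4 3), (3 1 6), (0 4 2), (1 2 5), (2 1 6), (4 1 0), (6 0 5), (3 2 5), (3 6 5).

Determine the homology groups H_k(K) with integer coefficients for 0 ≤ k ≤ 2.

H_0 = Z,  H_1 = Z/2Z,  H_2 = 0.

Order the vertices as 0 < 1 < 2 < 3 < 4 < 5 < 6. Listing each simplex with vertices in this order, K has dimension 2 with simplices:

  0-simplices (7): [0], [1], [2], [3], [4], [5], [6]
  1-simplices (18): [0,1], [0,2], [0,4], [0,5], [0,6], [1,2], [1,3], [1,4], [1,5], [1,6], [2,3], [2,4], [2,5], [2,6], [3,4], [3,5], [3,6], [5,6]
  2-simplices (12): [0,1,4], [0,1,5], [0,2,4], [0,2,6], [0,5,6], [1,2,5], [1,2,6], [1,3,4], [1,3,6], [2,3,4], [2,3,5], [3,5,6]

so the chain groups are C_0 ≅ Z^7, C_1 ≅ Z^18, C_2 ≅ Z^12.

The boundary map ∂_1: C_1 → C_0 is given by ∂[p,q] = [q] − [p]. For instance
  ∂[5,6] = [6] − [5].
The 7×18 boundary matrix has rank 6 and Smith normal form diag(1,1,1,1,1,1).

Boundary ∂_2: C_2 → C_1 acts by ∂[p,q,r] = [q,r] − [p,r] + [p,q]. For instance
  ∂[1,3,4] = [3,4] − [1,4] + [1,3],
  ∂[0,2,6] = [2,6] − [0,6] + [0,2].
The resulting 18×12 matrix has rank 12, and its Smith normal form has invariant factors (1,1,1,1,1,1,1,1,1,1,1,2).

Now H_k = ker ∂_k / im ∂_{k+1}, so:

  H_0: rank C_0 − rank ∂_1 = 7 − 6 = 1, and the invariant factors of ∂_1 are all 1, so H_0 ≅ Z.
  H_1: rank ker ∂_1 − rank ∂_2 = (18 − 6) − 12 = 0, and ∂_2 has invariant factor 2 > 1, so H_1 ≅ Z/2Z.
  H_2: rank ker ∂_2 − rank ∂_3 = (12 − 12) − 0 = 0, and there is no ∂_3, so H_2 ≅ 0.

(K is a triangulation of the real projective plane RP^2.)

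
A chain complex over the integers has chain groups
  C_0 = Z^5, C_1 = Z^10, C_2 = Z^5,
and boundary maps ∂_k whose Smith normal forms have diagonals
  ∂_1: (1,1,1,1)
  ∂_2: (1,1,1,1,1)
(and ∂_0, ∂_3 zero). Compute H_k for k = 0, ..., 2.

H_0: b_0 = 5 − 0 − 4 = 1; torsion from ∂_1 factors > 1: none. So H_0 = Z.
H_1: b_1 = 10 − 4 − 5 = 1; torsion from ∂_2 factors > 1: none. So H_1 = Z.
H_2: b_2 = 5 − 5 − 0 = 0; torsion from ∂_3 factors > 1: none. So H_2 = 0.

H_0 = Z,  H_1 = Z,  H_2 = 0.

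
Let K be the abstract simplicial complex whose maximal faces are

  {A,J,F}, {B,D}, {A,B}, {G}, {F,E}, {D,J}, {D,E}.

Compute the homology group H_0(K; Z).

H_0 ≅ Z^2.

Order the vertices as A < B < D < E < F < G < J. Listing each simplex with vertices in this order, K has dimension 2 with simplices:

  0-simplices (7): A, B, D, E, F, G, J
  1-simplices (8): AB, AF, AJ, BD, DE, DJ, EF, FJ
  2-simplices (1): AFJ

giving chain groups C_0 ≅ Z^7, C_1 ≅ Z^8, C_2 ≅ Z^1.

The boundary map ∂_1: C_1 → C_0 sends each edge [p,q] (with p < q) to q − p. For instance
  ∂AJ = J − A.
The 7×8 boundary matrix has rank 5 and Smith normal form diag(1,1,1,1,1).

The boundary map ∂_2: C_2 → C_1 sends each 2-simplex [p,q,r] to [q,r] − [p,r] + [p,q]. For instance
  ∂AFJ = FJ − AJ + AF.
The 8×1 boundary matrix has rank 1 and Smith normal form diag(1).

Reading off H_k = ker ∂_k / im ∂_{k+1}:

  H_0: rank C_0 − rank ∂_1 = 7 − 5 = 2, and the invariant factors of ∂_1 are all 1, so H_0 = Z^2.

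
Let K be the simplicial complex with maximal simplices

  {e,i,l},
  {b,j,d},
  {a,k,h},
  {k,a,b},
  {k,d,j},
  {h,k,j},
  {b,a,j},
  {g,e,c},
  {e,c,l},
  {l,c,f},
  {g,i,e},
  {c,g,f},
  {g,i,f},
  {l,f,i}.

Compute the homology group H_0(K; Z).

H_0 = Z^2.

K has 12 vertices, 24 edges, 14 triangles.
rank ∂_0 = 0, rank ∂_1 = 10 ⇒ b_0 = 12 − 0 − 10 = 2; all invariant factors of ∂_1 are 1 so no torsion. So H_0 ≅ Z^2.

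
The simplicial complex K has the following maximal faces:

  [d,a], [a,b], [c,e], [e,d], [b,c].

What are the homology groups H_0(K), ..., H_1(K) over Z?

H_0 ≅ Z,  H_1 ≅ Z.

Fix the vertex order a < b < c < d < e and write every simplex with vertices in increasing order. Then dim K = 1 and the simplices of K are:

  0-simplices (5): a, b, c, d, e
  1-simplices (5): ab, ad, bc, ce, de

so the chain groups are C_0 ≅ Z^5, C_1 ≅ Z^5.

The boundary map ∂_1: C_1 → C_0 maps an edge to its endpoints' difference, ∂[p,q] = q − p. For instance
  ∂ad = d − a.
This gives a 5×5 integer matrix of rank 4; reducing to Smith normal form yields diagonal entries (1,1,1,1).

Reading off H_k = ker ∂_k / im ∂_{k+1}:

  H_0: rank C_0 − rank ∂_1 = 5 − 4 = 1, and the invariant factors of ∂_1 are all 1, so H_0 ≅ Z.
  H_1: rank ker ∂_1 − rank ∂_2 = (5 − 4) − 0 = 1, and there is no ∂_2, so H_1 ≅ Z.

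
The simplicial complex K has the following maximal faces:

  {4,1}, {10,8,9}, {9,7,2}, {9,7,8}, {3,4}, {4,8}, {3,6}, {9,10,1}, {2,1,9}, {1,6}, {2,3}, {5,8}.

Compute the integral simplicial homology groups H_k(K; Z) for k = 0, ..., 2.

H_0 = Z,  H_1 = Z^3,  H_2 = 0.

Take the total order 1 < 2 < 3 < 4 < 5 < 6 < 7 < 8 < 9 < 10 on the vertex set. Then K (dimension 2) consists of the simplices:

  0-simplices (10): [1], [2], [3], [4], [5], [6], [7], [8], [9], [10]
  1-simplices (17): [1,2], [1,4], [1,6], [1,9], [1,10], [2,3], [2,7], [2,9], [3,4], [3,6], [4,8], [5,8], [7,8], [7,9], [8,9], [8,10], [9,10]
  2-simplices (5): [1,2,9], [1,9,10], [2,7,9], [7,8,9], [8,9,10]

giving chain groups C_0 ≅ Z^10, C_1 ≅ Z^17, C_2 ≅ Z^5.

∂_1: C_1 → C_0 sends each edge [p,q] (with p < q) to q − p. For instance
  ∂[1,10] = [10] − [1].
As a 10×17 matrix over Z this has rank 9, with invariant factors (1,1,1,1,1,1,1,1,1).

The boundary map ∂_2: C_2 → C_1 maps a triangle to the signed sum of its edges. For instance
  ∂[7,8,9] = [8,9] − [7,9] + [7,8],
  ∂[1,2,9] = [2,9] − [1,9] + [1,2].
The resulting 17×5 matrix has rank 5, and its Smith normal form has invariant factors (1,1,1,1,1).

Reading off H_k = ker ∂_k / im ∂_{k+1}:

  H_0: rank C_0 − rank ∂_1 = 10 − 9 = 1, and the invariant factors of ∂_1 are all 1, so H_0 ≅ Z.
  H_1: rank ker ∂_1 − rank ∂_2 = (17 − 9) − 5 = 3, and the invariant factors of ∂_2 are all 1, so H_1 ≅ Z^3.
  H_2: rank ker ∂_2 − rank ∂_3 = (5 − 5) − 0 = 0, and there is no ∂_3, so H_2 ≅ 0.

As a check, the Euler characteristic is 10 − 17 + 5 = -2, which agrees with 1 − 3 + 0 = -2.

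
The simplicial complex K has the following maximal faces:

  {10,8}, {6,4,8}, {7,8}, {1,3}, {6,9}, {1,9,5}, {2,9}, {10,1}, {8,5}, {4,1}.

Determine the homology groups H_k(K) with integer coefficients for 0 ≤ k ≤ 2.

Order the vertices as 1 < 2 < 3 < 4 < 5 < 6 < 7 < 8 < 9 < 10. Listing each simplex with vertices in this order, K has dimension 2 with simplices:

  0-simplices (10): [1], [2], [3], [4], [5], [6], [7], [8], [9], [10]
  1-simplices (14): [1,3], [1,4], [1,5], [1,9], [1,10], [2,9], [4,6], [4,8], [5,8], [5,9], [6,8], [6,9], [7,8], [8,10]
  2-simplices (2): [1,5,9], [4,6,8]

Hence C_0 ≅ Z^10, C_1 ≅ Z^14, C_2 ≅ Z^2.

Boundary ∂_1: C_1 → C_0 is given by ∂[p,q] = [q] − [p].
The 10×14 boundary matrix has rank 9 and Smith normal form diag(1,1,1,1,1,1,1,1,1).

∂_2: C_2 → C_1 sends each 2-simplex [p,q,r] to [q,r] − [p,r] + [p,q]. For instance
  ∂[4,6,8] = [6,8] − [4,8] + [4,6],
  ∂[1,5,9] = [5,9] − [1,9] + [1,5].
This gives a 14×2 integer matrix of rank 2; reducing to Smith normal form yields diagonal entries (1,1).

Reading off H_k = ker ∂_k / im ∂_{k+1}:

  H_0: rank C_0 − rank ∂_1 = 10 − 9 = 1, and the invariant factors of ∂_1 are all 1, so H_0 ≅ Z.
  H_1: rank ker ∂_1 − rank ∂_2 = (14 − 9) − 2 = 3, and the invariant factors of ∂_2 are all 1, so H_1 ≅ Z^3.
  H_2: rank ker ∂_2 − rank ∂_3 = (2 − 2) − 0 = 0, and there is no ∂_3, so H_2 ≅ 0.

H_0 ≅ Z,  H_1 ≅ Z^3,  H_2 = 0.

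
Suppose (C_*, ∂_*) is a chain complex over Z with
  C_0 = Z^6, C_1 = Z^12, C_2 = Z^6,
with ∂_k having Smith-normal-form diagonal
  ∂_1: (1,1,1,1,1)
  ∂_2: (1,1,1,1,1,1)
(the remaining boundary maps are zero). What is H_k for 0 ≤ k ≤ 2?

H_0 = Z,  H_1 = Z,  H_2 = 0.

H_0: b_0 = 6 − 0 − 5 = 1; torsion from ∂_1 factors > 1: none. So H_0 = Z.
H_1: b_1 = 12 − 5 − 6 = 1; torsion from ∂_2 factors > 1: none. So H_1 = Z.
H_2: b_2 = 6 − 6 − 0 = 0; torsion from ∂_3 factors > 1: none. So H_2 = 0.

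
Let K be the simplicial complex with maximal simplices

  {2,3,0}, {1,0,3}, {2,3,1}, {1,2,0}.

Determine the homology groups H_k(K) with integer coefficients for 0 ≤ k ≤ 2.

Fix the vertex order 0 < 1 < 2 < 3 and write every simplex with vertices in increasing order. Then dim K = 2 and the simplices of K are:

  0-simplices (4): [0], [1], [2], [3]
  1-simplices (6): [0,1], [0,2], [0,3], [1,2], [1,3], [2,3]
  2-simplices (4): [0,1,2], [0,1,3], [0,2,3], [1,2,3]

giving chain groups C_0 ≅ Z^4, C_1 ≅ Z^6, C_2 ≅ Z^4.

Boundary ∂_1: C_1 → C_0 sends each edge [p,q] (with p < q) to q − p. For instance
  ∂[1,3] = [3] − [1].
As a 4×6 matrix over Z this has rank 3, with invariant factors (1,1,1).

∂_2: C_2 → C_1 sends each 2-simplex [p,q,r] to [q,r] − [p,r] + [p,q]. For instance
  ∂[0,1,2] = [1,2] − [0,2] + [0,1],
  ∂[0,1,3] = [1,3] − [0,3] + [0,1].
The 6×4 boundary matrix has rank 3 and Smith normal form diag(1,1,1).

From H_k ≅ ker(∂_k) / im(∂_{k+1}) we obtain:

  H_0: rank C_0 − rank ∂_1 = 4 − 3 = 1, and the invariant factors of ∂_1 are all 1, so H_0 ≅ Z.
  H_1: rank ker ∂_1 − rank ∂_2 = (6 − 3) − 3 = 0, and the invariant factors of ∂_2 are all 1, so H_1 ≅ 0.
  H_2: rank ker ∂_2 − rank ∂_3 = (4 − 3) − 0 = 1, and there is no ∂_3, so H_2 ≅ Z.

As a check, the Euler characteristic is 4 − 6 + 4 = 2, which agrees with 1 − 0 + 1 = 2.
(K is a triangulation of the 2-sphere S^2.)

H_0 ≅ Z,  H_1 = 0,  H_2 ≅ Z.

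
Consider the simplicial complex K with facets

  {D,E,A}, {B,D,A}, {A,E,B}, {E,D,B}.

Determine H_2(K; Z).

H_2 ≅ Z.

Order the vertices as A < B < D < E. Listing each simplex with vertices in this order, K has dimension 2 with simplices:

  0-simplices (4): A, B, D, E
  1-simplices (6): AB, AD, AE, BD, BE, DE
  2-simplices (4): ABD, ABE, ADE, BDE

so the chain groups are C_0 ≅ Z^4, C_1 ≅ Z^6, C_2 ≅ Z^4.

∂_1: C_1 → C_0 maps an edge to its endpoints' difference, ∂[p,q] = q − p.
The resulting 4×6 matrix has rank 3, and its Smith normal form has invariant factors (1,1,1).

Boundary ∂_2: C_2 → C_1 maps a triangle to the signed sum of its edges. For instance
  ∂ABE = BE − AE + AB,
  ∂ADE = DE − AE + AD.
This gives a 6×4 integer matrix of rank 3; reducing to Smith normal form yields diagonal entries (1,1,1).

Computing H_k = (kernel of ∂_k) / (image of ∂_{k+1}):

  H_2: rank ker ∂_2 − rank ∂_3 = (4 − 3) − 0 = 1, and there is no ∂_3, so H_2 = Z.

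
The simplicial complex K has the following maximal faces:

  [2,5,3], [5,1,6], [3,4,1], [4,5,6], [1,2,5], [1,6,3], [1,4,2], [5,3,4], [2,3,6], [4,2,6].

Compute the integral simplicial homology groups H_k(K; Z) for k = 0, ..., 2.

H_0 = Z,  H_1 = Z/2,  H_2 = 0.

Fix the vertex order 1 < 2 < 3 < 4 < 5 < 6 and write every simplex with vertices in increasing order. Then dim K = 2 and the simplices of K are:

  0-simplices (6): [1], [2], [3], [4], [5], [6]
  1-simplices (15): [1,2], [1,3], [1,4], [1,5], [1,6], [2,3], [2,4], [2,5], [2,6], [3,4], [3,5], [3,6], [4,5], [4,6], [5,6]
  2-simplices (10): [1,2,4], [1,2,5], [1,3,4], [1,3,6], [1,5,6], [2,3,5], [2,3,6], [2,4,6], [3,4,5], [4,5,6]

so the chain groups are C_0 ≅ Z^6, C_1 ≅ Z^15, C_2 ≅ Z^10.

Boundary ∂_1: C_1 → C_0 is given by ∂[p,q] = [q] − [p]. For instance
  ∂[1,3] = [3] − [1].
The resulting 6×15 matrix has rank 5, and its Smith normal form has invariant factors (1,1,1,1,1).

Boundary ∂_2: C_2 → C_1 acts by ∂[p,q,r] = [q,r] − [p,r] + [p,q]. For instance
  ∂[2,3,6] = [3,6] − [2,6] + [2,3],
  ∂[4,5,6] = [5,6] − [4,6] + [4,5].
The resulting 15×10 matrix has rank 10, and its Smith normal form has invariant factors (1,1,1,1,1,1,1,1,1,2).

From H_k ≅ ker(∂_k) / im(∂_{k+1}) we obtain:

  H_0: rank C_0 − rank ∂_1 = 6 − 5 = 1, and the invariant factors of ∂_1 are all 1, so H_0 = Z.
  H_1: rank ker ∂_1 − rank ∂_2 = (15 − 5) − 10 = 0, and ∂_2 has invariant factor 2 > 1, so H_1 = Z/2.
  H_2: rank ker ∂_2 − rank ∂_3 = (10 − 10) − 0 = 0, and there is no ∂_3, so H_2 = 0.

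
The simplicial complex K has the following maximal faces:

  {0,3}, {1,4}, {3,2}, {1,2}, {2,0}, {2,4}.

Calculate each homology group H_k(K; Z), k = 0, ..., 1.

H_0 ≅ Z,  H_1 ≅ Z^2.

We work with the vertex ordering 0 < 1 < 2 < 3 < 4. The simplices of K, each written with vertices in increasing order, are:

  0-simplices (5): [0], [1], [2], [3], [4]
  1-simplices (6): [0,2], [0,3], [1,2], [1,4], [2,3], [2,4]

so the chain groups are C_0 ≅ Z^5, C_1 ≅ Z^6.

Boundary ∂_1: C_1 → C_0 sends each edge [p,q] (with p < q) to q − p. For instance
  ∂[1,4] = [4] − [1].
The resulting 5×6 matrix has rank 4, and its Smith normal form has invariant factors (1,1,1,1).

From H_k ≅ ker(∂_k) / im(∂_{k+1}) we obtain:

  H_0: rank C_0 − rank ∂_1 = 5 − 4 = 1, and the invariant factors of ∂_1 are all 1, so H_0 ≅ Z.
  H_1: rank ker ∂_1 − rank ∂_2 = (6 − 4) − 0 = 2, and there is no ∂_2, so H_1 ≅ Z^2.

As a check, the Euler characteristic is 5 − 6 = -1, which agrees with 1 − 2 = -1.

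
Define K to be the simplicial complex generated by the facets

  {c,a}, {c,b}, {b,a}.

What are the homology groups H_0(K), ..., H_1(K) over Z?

K has 3 vertices, 3 edges.
rank ∂_0 = 0, rank ∂_1 = 2 ⇒ b_0 = 3 − 0 − 2 = 1; all invariant factors of ∂_1 are 1 so no torsion. So H_0 ≅ Z.
rank ∂_1 = 2, rank ∂_2 = 0 ⇒ b_1 = 3 − 2 − 0 = 1. So H_1 ≅ Z.

H_0 ≅ Z,  H_1 ≅ Z.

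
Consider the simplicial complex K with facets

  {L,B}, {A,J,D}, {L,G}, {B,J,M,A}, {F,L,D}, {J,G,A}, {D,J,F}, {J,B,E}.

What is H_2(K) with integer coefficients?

Fix the vertex order A < B < D < E < F < G < J < L < M and write every simplex with vertices in increasing order. Then dim K = 3 and the simplices of K are:

  0-simplices (9): A, B, D, E, F, G, J, L, M
  1-simplices (18): AB, AD, AG, AJ, AM, BE, BJ, BL, BM, DF, DJ, DL, EJ, FJ, FL, GJ, GL, JM
  2-simplices (9): ABJ, ABM, ADJ, AGJ, AJM, BEJ, BJM, DFJ, DFL
  3-simplices (1): ABJM

Hence C_0 ≅ Z^9, C_1 ≅ Z^18, C_2 ≅ Z^9, C_3 ≅ Z^1.

The boundary map ∂_1: C_1 → C_0 is given by ∂[p,q] = [q] − [p].
The 9×18 boundary matrix has rank 8 and Smith normal form diag(1,1,1,1,1,1,1,1).

The boundary map ∂_2: C_2 → C_1 acts by ∂[p,q,r] = [q,r] − [p,r] + [p,q]. For instance
  ∂DFJ = FJ − DJ + DF,
  ∂ABM = BM − AM + AB.
The 18×9 boundary matrix has rank 8 and Smith normal form diag(1,1,1,1,1,1,1,1).

Boundary ∂_3: C_3 → C_2 sends each 3-simplex σ to the alternating sum Σ_i (−1)^i (σ with its i-th vertex removed). For instance
  ∂ABJM = BJM − AJM + ABM − ABJ.
The 9×1 boundary matrix has rank 1 and Smith normal form diag(1).

Reading off H_k = ker ∂_k / im ∂_{k+1}:

  H_2: rank ker ∂_2 − rank ∂_3 = (9 − 8) − 1 = 0, and the invariant factors of ∂_3 are all 1, so H_2 ≅ 0.

H_2 ≅ 0.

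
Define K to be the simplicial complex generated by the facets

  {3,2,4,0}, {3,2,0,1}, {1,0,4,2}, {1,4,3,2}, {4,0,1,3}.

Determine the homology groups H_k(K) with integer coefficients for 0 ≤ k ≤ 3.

Take the total order 0 < 1 < 2 < 3 < 4 on the vertex set. Then K (dimension 3) consists of the simplices:

  0-simplices (5): [0], [1], [2], [3], [4]
  1-simplices (10): [0,1], [0,2], [0,3], [0,4], [1,2], [1,3], [1,4], [2,3], [2,4], [3,4]
  2-simplices (10): [0,1,2], [0,1,3], [0,1,4], [0,2,3], [0,2,4], [0,3,4], [1,2,3], [1,2,4], [1,3,4], [2,3,4]
  3-simplices (5): [0,1,2,3], [0,1,2,4], [0,1,3,4], [0,2,3,4], [1,2,3,4]

giving chain groups C_0 ≅ Z^5, C_1 ≅ Z^10, C_2 ≅ Z^10, C_3 ≅ Z^5.

∂_1: C_1 → C_0 sends each edge [p,q] (with p < q) to q − p. For instance
  ∂[0,4] = [4] − [0].
This gives a 5×10 integer matrix of rank 4; reducing to Smith normal form yields diagonal entries (1,1,1,1).

The boundary map ∂_2: C_2 → C_1 acts by ∂[p,q,r] = [q,r] − [p,r] + [p,q]. For instance
  ∂[1,3,4] = [3,4] − [1,4] + [1,3],
  ∂[0,1,2] = [1,2] − [0,2] + [0,1].
This gives a 10×10 integer matrix of rank 6; reducing to Smith normal form yields diagonal entries (1,1,1,1,1,1).

The boundary map ∂_3: C_3 → C_2 sends each 3-simplex σ to the alternating sum Σ_i (−1)^i (σ with its i-th vertex removed). For instance
  ∂[0,2,3,4] = [2,3,4] − [0,3,4] + [0,2,4] − [0,2,3],
  ∂[0,1,2,3] = [1,2,3] − [0,2,3] + [0,1,3] − [0,1,2].
This gives a 10×5 integer matrix of rank 4; reducing to Smith normal form yields diagonal entries (1,1,1,1).

From H_k ≅ ker(∂_k) / im(∂_{k+1}) we obtain:

  H_0: rank C_0 − rank ∂_1 = 5 − 4 = 1, and the invariant factors of ∂_1 are all 1, so H_0 ≅ Z.
  H_1: rank ker ∂_1 − rank ∂_2 = (10 − 4) − 6 = 0, and the invariant factors of ∂_2 are all 1, so H_1 ≅ 0.
  H_2: rank ker ∂_2 − rank ∂_3 = (10 − 6) − 4 = 0, and the invariant factors of ∂_3 are all 1, so H_2 ≅ 0.
  H_3: rank ker ∂_3 − rank ∂_4 = (5 − 4) − 0 = 1, and there is no ∂_4, so H_3 ≅ Z.

H_0 = Z,  H_1 = 0,  H_2 = 0,  H_3 = Z.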